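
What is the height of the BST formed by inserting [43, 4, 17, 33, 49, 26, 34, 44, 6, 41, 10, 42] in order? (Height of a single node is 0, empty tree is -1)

Insertion order: [43, 4, 17, 33, 49, 26, 34, 44, 6, 41, 10, 42]
Tree (level-order array): [43, 4, 49, None, 17, 44, None, 6, 33, None, None, None, 10, 26, 34, None, None, None, None, None, 41, None, 42]
Compute height bottom-up (empty subtree = -1):
  height(10) = 1 + max(-1, -1) = 0
  height(6) = 1 + max(-1, 0) = 1
  height(26) = 1 + max(-1, -1) = 0
  height(42) = 1 + max(-1, -1) = 0
  height(41) = 1 + max(-1, 0) = 1
  height(34) = 1 + max(-1, 1) = 2
  height(33) = 1 + max(0, 2) = 3
  height(17) = 1 + max(1, 3) = 4
  height(4) = 1 + max(-1, 4) = 5
  height(44) = 1 + max(-1, -1) = 0
  height(49) = 1 + max(0, -1) = 1
  height(43) = 1 + max(5, 1) = 6
Height = 6


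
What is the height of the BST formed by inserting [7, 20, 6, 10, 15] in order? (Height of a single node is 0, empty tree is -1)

Insertion order: [7, 20, 6, 10, 15]
Tree (level-order array): [7, 6, 20, None, None, 10, None, None, 15]
Compute height bottom-up (empty subtree = -1):
  height(6) = 1 + max(-1, -1) = 0
  height(15) = 1 + max(-1, -1) = 0
  height(10) = 1 + max(-1, 0) = 1
  height(20) = 1 + max(1, -1) = 2
  height(7) = 1 + max(0, 2) = 3
Height = 3


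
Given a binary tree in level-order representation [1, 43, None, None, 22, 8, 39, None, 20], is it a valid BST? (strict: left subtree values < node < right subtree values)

Level-order array: [1, 43, None, None, 22, 8, 39, None, 20]
Validate using subtree bounds (lo, hi): at each node, require lo < value < hi,
then recurse left with hi=value and right with lo=value.
Preorder trace (stopping at first violation):
  at node 1 with bounds (-inf, +inf): OK
  at node 43 with bounds (-inf, 1): VIOLATION
Node 43 violates its bound: not (-inf < 43 < 1).
Result: Not a valid BST


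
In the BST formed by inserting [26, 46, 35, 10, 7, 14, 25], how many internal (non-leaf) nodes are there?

Tree built from: [26, 46, 35, 10, 7, 14, 25]
Tree (level-order array): [26, 10, 46, 7, 14, 35, None, None, None, None, 25]
Rule: An internal node has at least one child.
Per-node child counts:
  node 26: 2 child(ren)
  node 10: 2 child(ren)
  node 7: 0 child(ren)
  node 14: 1 child(ren)
  node 25: 0 child(ren)
  node 46: 1 child(ren)
  node 35: 0 child(ren)
Matching nodes: [26, 10, 14, 46]
Count of internal (non-leaf) nodes: 4


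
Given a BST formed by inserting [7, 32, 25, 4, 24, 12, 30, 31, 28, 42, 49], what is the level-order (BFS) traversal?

Tree insertion order: [7, 32, 25, 4, 24, 12, 30, 31, 28, 42, 49]
Tree (level-order array): [7, 4, 32, None, None, 25, 42, 24, 30, None, 49, 12, None, 28, 31]
BFS from the root, enqueuing left then right child of each popped node:
  queue [7] -> pop 7, enqueue [4, 32], visited so far: [7]
  queue [4, 32] -> pop 4, enqueue [none], visited so far: [7, 4]
  queue [32] -> pop 32, enqueue [25, 42], visited so far: [7, 4, 32]
  queue [25, 42] -> pop 25, enqueue [24, 30], visited so far: [7, 4, 32, 25]
  queue [42, 24, 30] -> pop 42, enqueue [49], visited so far: [7, 4, 32, 25, 42]
  queue [24, 30, 49] -> pop 24, enqueue [12], visited so far: [7, 4, 32, 25, 42, 24]
  queue [30, 49, 12] -> pop 30, enqueue [28, 31], visited so far: [7, 4, 32, 25, 42, 24, 30]
  queue [49, 12, 28, 31] -> pop 49, enqueue [none], visited so far: [7, 4, 32, 25, 42, 24, 30, 49]
  queue [12, 28, 31] -> pop 12, enqueue [none], visited so far: [7, 4, 32, 25, 42, 24, 30, 49, 12]
  queue [28, 31] -> pop 28, enqueue [none], visited so far: [7, 4, 32, 25, 42, 24, 30, 49, 12, 28]
  queue [31] -> pop 31, enqueue [none], visited so far: [7, 4, 32, 25, 42, 24, 30, 49, 12, 28, 31]
Result: [7, 4, 32, 25, 42, 24, 30, 49, 12, 28, 31]


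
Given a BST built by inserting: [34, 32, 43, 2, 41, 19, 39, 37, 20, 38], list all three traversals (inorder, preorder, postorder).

Tree insertion order: [34, 32, 43, 2, 41, 19, 39, 37, 20, 38]
Tree (level-order array): [34, 32, 43, 2, None, 41, None, None, 19, 39, None, None, 20, 37, None, None, None, None, 38]
Inorder (L, root, R): [2, 19, 20, 32, 34, 37, 38, 39, 41, 43]
Preorder (root, L, R): [34, 32, 2, 19, 20, 43, 41, 39, 37, 38]
Postorder (L, R, root): [20, 19, 2, 32, 38, 37, 39, 41, 43, 34]


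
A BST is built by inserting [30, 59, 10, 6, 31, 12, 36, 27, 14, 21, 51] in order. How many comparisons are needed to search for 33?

Search path for 33: 30 -> 59 -> 31 -> 36
Found: False
Comparisons: 4


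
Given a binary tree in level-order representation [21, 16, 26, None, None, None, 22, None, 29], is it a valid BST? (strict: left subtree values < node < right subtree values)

Level-order array: [21, 16, 26, None, None, None, 22, None, 29]
Validate using subtree bounds (lo, hi): at each node, require lo < value < hi,
then recurse left with hi=value and right with lo=value.
Preorder trace (stopping at first violation):
  at node 21 with bounds (-inf, +inf): OK
  at node 16 with bounds (-inf, 21): OK
  at node 26 with bounds (21, +inf): OK
  at node 22 with bounds (26, +inf): VIOLATION
Node 22 violates its bound: not (26 < 22 < +inf).
Result: Not a valid BST


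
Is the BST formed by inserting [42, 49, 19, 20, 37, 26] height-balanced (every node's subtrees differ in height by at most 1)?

Tree (level-order array): [42, 19, 49, None, 20, None, None, None, 37, 26]
Definition: a tree is height-balanced if, at every node, |h(left) - h(right)| <= 1 (empty subtree has height -1).
Bottom-up per-node check:
  node 26: h_left=-1, h_right=-1, diff=0 [OK], height=0
  node 37: h_left=0, h_right=-1, diff=1 [OK], height=1
  node 20: h_left=-1, h_right=1, diff=2 [FAIL (|-1-1|=2 > 1)], height=2
  node 19: h_left=-1, h_right=2, diff=3 [FAIL (|-1-2|=3 > 1)], height=3
  node 49: h_left=-1, h_right=-1, diff=0 [OK], height=0
  node 42: h_left=3, h_right=0, diff=3 [FAIL (|3-0|=3 > 1)], height=4
Node 20 violates the condition: |-1 - 1| = 2 > 1.
Result: Not balanced


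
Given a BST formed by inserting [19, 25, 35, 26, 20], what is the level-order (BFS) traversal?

Tree insertion order: [19, 25, 35, 26, 20]
Tree (level-order array): [19, None, 25, 20, 35, None, None, 26]
BFS from the root, enqueuing left then right child of each popped node:
  queue [19] -> pop 19, enqueue [25], visited so far: [19]
  queue [25] -> pop 25, enqueue [20, 35], visited so far: [19, 25]
  queue [20, 35] -> pop 20, enqueue [none], visited so far: [19, 25, 20]
  queue [35] -> pop 35, enqueue [26], visited so far: [19, 25, 20, 35]
  queue [26] -> pop 26, enqueue [none], visited so far: [19, 25, 20, 35, 26]
Result: [19, 25, 20, 35, 26]


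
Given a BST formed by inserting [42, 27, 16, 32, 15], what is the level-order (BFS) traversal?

Tree insertion order: [42, 27, 16, 32, 15]
Tree (level-order array): [42, 27, None, 16, 32, 15]
BFS from the root, enqueuing left then right child of each popped node:
  queue [42] -> pop 42, enqueue [27], visited so far: [42]
  queue [27] -> pop 27, enqueue [16, 32], visited so far: [42, 27]
  queue [16, 32] -> pop 16, enqueue [15], visited so far: [42, 27, 16]
  queue [32, 15] -> pop 32, enqueue [none], visited so far: [42, 27, 16, 32]
  queue [15] -> pop 15, enqueue [none], visited so far: [42, 27, 16, 32, 15]
Result: [42, 27, 16, 32, 15]


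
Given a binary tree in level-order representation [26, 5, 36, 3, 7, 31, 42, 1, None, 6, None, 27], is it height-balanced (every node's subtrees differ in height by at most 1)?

Tree (level-order array): [26, 5, 36, 3, 7, 31, 42, 1, None, 6, None, 27]
Definition: a tree is height-balanced if, at every node, |h(left) - h(right)| <= 1 (empty subtree has height -1).
Bottom-up per-node check:
  node 1: h_left=-1, h_right=-1, diff=0 [OK], height=0
  node 3: h_left=0, h_right=-1, diff=1 [OK], height=1
  node 6: h_left=-1, h_right=-1, diff=0 [OK], height=0
  node 7: h_left=0, h_right=-1, diff=1 [OK], height=1
  node 5: h_left=1, h_right=1, diff=0 [OK], height=2
  node 27: h_left=-1, h_right=-1, diff=0 [OK], height=0
  node 31: h_left=0, h_right=-1, diff=1 [OK], height=1
  node 42: h_left=-1, h_right=-1, diff=0 [OK], height=0
  node 36: h_left=1, h_right=0, diff=1 [OK], height=2
  node 26: h_left=2, h_right=2, diff=0 [OK], height=3
All nodes satisfy the balance condition.
Result: Balanced


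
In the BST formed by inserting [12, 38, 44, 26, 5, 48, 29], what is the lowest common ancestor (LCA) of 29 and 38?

Tree insertion order: [12, 38, 44, 26, 5, 48, 29]
Tree (level-order array): [12, 5, 38, None, None, 26, 44, None, 29, None, 48]
In a BST, the LCA of p=29, q=38 is the first node v on the
root-to-leaf path with p <= v <= q (go left if both < v, right if both > v).
Walk from root:
  at 12: both 29 and 38 > 12, go right
  at 38: 29 <= 38 <= 38, this is the LCA
LCA = 38


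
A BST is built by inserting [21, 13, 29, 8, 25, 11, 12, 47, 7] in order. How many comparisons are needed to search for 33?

Search path for 33: 21 -> 29 -> 47
Found: False
Comparisons: 3


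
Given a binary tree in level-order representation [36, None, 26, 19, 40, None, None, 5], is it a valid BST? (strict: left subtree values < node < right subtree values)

Level-order array: [36, None, 26, 19, 40, None, None, 5]
Validate using subtree bounds (lo, hi): at each node, require lo < value < hi,
then recurse left with hi=value and right with lo=value.
Preorder trace (stopping at first violation):
  at node 36 with bounds (-inf, +inf): OK
  at node 26 with bounds (36, +inf): VIOLATION
Node 26 violates its bound: not (36 < 26 < +inf).
Result: Not a valid BST


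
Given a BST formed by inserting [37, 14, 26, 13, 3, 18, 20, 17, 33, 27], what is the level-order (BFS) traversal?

Tree insertion order: [37, 14, 26, 13, 3, 18, 20, 17, 33, 27]
Tree (level-order array): [37, 14, None, 13, 26, 3, None, 18, 33, None, None, 17, 20, 27]
BFS from the root, enqueuing left then right child of each popped node:
  queue [37] -> pop 37, enqueue [14], visited so far: [37]
  queue [14] -> pop 14, enqueue [13, 26], visited so far: [37, 14]
  queue [13, 26] -> pop 13, enqueue [3], visited so far: [37, 14, 13]
  queue [26, 3] -> pop 26, enqueue [18, 33], visited so far: [37, 14, 13, 26]
  queue [3, 18, 33] -> pop 3, enqueue [none], visited so far: [37, 14, 13, 26, 3]
  queue [18, 33] -> pop 18, enqueue [17, 20], visited so far: [37, 14, 13, 26, 3, 18]
  queue [33, 17, 20] -> pop 33, enqueue [27], visited so far: [37, 14, 13, 26, 3, 18, 33]
  queue [17, 20, 27] -> pop 17, enqueue [none], visited so far: [37, 14, 13, 26, 3, 18, 33, 17]
  queue [20, 27] -> pop 20, enqueue [none], visited so far: [37, 14, 13, 26, 3, 18, 33, 17, 20]
  queue [27] -> pop 27, enqueue [none], visited so far: [37, 14, 13, 26, 3, 18, 33, 17, 20, 27]
Result: [37, 14, 13, 26, 3, 18, 33, 17, 20, 27]


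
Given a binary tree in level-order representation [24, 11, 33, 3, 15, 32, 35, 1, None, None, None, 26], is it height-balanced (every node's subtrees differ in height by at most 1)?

Tree (level-order array): [24, 11, 33, 3, 15, 32, 35, 1, None, None, None, 26]
Definition: a tree is height-balanced if, at every node, |h(left) - h(right)| <= 1 (empty subtree has height -1).
Bottom-up per-node check:
  node 1: h_left=-1, h_right=-1, diff=0 [OK], height=0
  node 3: h_left=0, h_right=-1, diff=1 [OK], height=1
  node 15: h_left=-1, h_right=-1, diff=0 [OK], height=0
  node 11: h_left=1, h_right=0, diff=1 [OK], height=2
  node 26: h_left=-1, h_right=-1, diff=0 [OK], height=0
  node 32: h_left=0, h_right=-1, diff=1 [OK], height=1
  node 35: h_left=-1, h_right=-1, diff=0 [OK], height=0
  node 33: h_left=1, h_right=0, diff=1 [OK], height=2
  node 24: h_left=2, h_right=2, diff=0 [OK], height=3
All nodes satisfy the balance condition.
Result: Balanced


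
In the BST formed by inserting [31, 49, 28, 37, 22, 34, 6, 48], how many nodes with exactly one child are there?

Tree built from: [31, 49, 28, 37, 22, 34, 6, 48]
Tree (level-order array): [31, 28, 49, 22, None, 37, None, 6, None, 34, 48]
Rule: These are nodes with exactly 1 non-null child.
Per-node child counts:
  node 31: 2 child(ren)
  node 28: 1 child(ren)
  node 22: 1 child(ren)
  node 6: 0 child(ren)
  node 49: 1 child(ren)
  node 37: 2 child(ren)
  node 34: 0 child(ren)
  node 48: 0 child(ren)
Matching nodes: [28, 22, 49]
Count of nodes with exactly one child: 3


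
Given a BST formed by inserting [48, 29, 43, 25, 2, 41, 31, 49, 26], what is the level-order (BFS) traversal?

Tree insertion order: [48, 29, 43, 25, 2, 41, 31, 49, 26]
Tree (level-order array): [48, 29, 49, 25, 43, None, None, 2, 26, 41, None, None, None, None, None, 31]
BFS from the root, enqueuing left then right child of each popped node:
  queue [48] -> pop 48, enqueue [29, 49], visited so far: [48]
  queue [29, 49] -> pop 29, enqueue [25, 43], visited so far: [48, 29]
  queue [49, 25, 43] -> pop 49, enqueue [none], visited so far: [48, 29, 49]
  queue [25, 43] -> pop 25, enqueue [2, 26], visited so far: [48, 29, 49, 25]
  queue [43, 2, 26] -> pop 43, enqueue [41], visited so far: [48, 29, 49, 25, 43]
  queue [2, 26, 41] -> pop 2, enqueue [none], visited so far: [48, 29, 49, 25, 43, 2]
  queue [26, 41] -> pop 26, enqueue [none], visited so far: [48, 29, 49, 25, 43, 2, 26]
  queue [41] -> pop 41, enqueue [31], visited so far: [48, 29, 49, 25, 43, 2, 26, 41]
  queue [31] -> pop 31, enqueue [none], visited so far: [48, 29, 49, 25, 43, 2, 26, 41, 31]
Result: [48, 29, 49, 25, 43, 2, 26, 41, 31]


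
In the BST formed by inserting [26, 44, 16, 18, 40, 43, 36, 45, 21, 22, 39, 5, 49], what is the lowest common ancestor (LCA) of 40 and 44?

Tree insertion order: [26, 44, 16, 18, 40, 43, 36, 45, 21, 22, 39, 5, 49]
Tree (level-order array): [26, 16, 44, 5, 18, 40, 45, None, None, None, 21, 36, 43, None, 49, None, 22, None, 39]
In a BST, the LCA of p=40, q=44 is the first node v on the
root-to-leaf path with p <= v <= q (go left if both < v, right if both > v).
Walk from root:
  at 26: both 40 and 44 > 26, go right
  at 44: 40 <= 44 <= 44, this is the LCA
LCA = 44


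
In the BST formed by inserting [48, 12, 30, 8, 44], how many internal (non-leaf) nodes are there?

Tree built from: [48, 12, 30, 8, 44]
Tree (level-order array): [48, 12, None, 8, 30, None, None, None, 44]
Rule: An internal node has at least one child.
Per-node child counts:
  node 48: 1 child(ren)
  node 12: 2 child(ren)
  node 8: 0 child(ren)
  node 30: 1 child(ren)
  node 44: 0 child(ren)
Matching nodes: [48, 12, 30]
Count of internal (non-leaf) nodes: 3


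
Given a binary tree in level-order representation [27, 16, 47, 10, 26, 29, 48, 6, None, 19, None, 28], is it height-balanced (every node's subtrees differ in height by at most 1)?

Tree (level-order array): [27, 16, 47, 10, 26, 29, 48, 6, None, 19, None, 28]
Definition: a tree is height-balanced if, at every node, |h(left) - h(right)| <= 1 (empty subtree has height -1).
Bottom-up per-node check:
  node 6: h_left=-1, h_right=-1, diff=0 [OK], height=0
  node 10: h_left=0, h_right=-1, diff=1 [OK], height=1
  node 19: h_left=-1, h_right=-1, diff=0 [OK], height=0
  node 26: h_left=0, h_right=-1, diff=1 [OK], height=1
  node 16: h_left=1, h_right=1, diff=0 [OK], height=2
  node 28: h_left=-1, h_right=-1, diff=0 [OK], height=0
  node 29: h_left=0, h_right=-1, diff=1 [OK], height=1
  node 48: h_left=-1, h_right=-1, diff=0 [OK], height=0
  node 47: h_left=1, h_right=0, diff=1 [OK], height=2
  node 27: h_left=2, h_right=2, diff=0 [OK], height=3
All nodes satisfy the balance condition.
Result: Balanced


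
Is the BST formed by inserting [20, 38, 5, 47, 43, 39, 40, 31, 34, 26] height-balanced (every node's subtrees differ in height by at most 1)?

Tree (level-order array): [20, 5, 38, None, None, 31, 47, 26, 34, 43, None, None, None, None, None, 39, None, None, 40]
Definition: a tree is height-balanced if, at every node, |h(left) - h(right)| <= 1 (empty subtree has height -1).
Bottom-up per-node check:
  node 5: h_left=-1, h_right=-1, diff=0 [OK], height=0
  node 26: h_left=-1, h_right=-1, diff=0 [OK], height=0
  node 34: h_left=-1, h_right=-1, diff=0 [OK], height=0
  node 31: h_left=0, h_right=0, diff=0 [OK], height=1
  node 40: h_left=-1, h_right=-1, diff=0 [OK], height=0
  node 39: h_left=-1, h_right=0, diff=1 [OK], height=1
  node 43: h_left=1, h_right=-1, diff=2 [FAIL (|1--1|=2 > 1)], height=2
  node 47: h_left=2, h_right=-1, diff=3 [FAIL (|2--1|=3 > 1)], height=3
  node 38: h_left=1, h_right=3, diff=2 [FAIL (|1-3|=2 > 1)], height=4
  node 20: h_left=0, h_right=4, diff=4 [FAIL (|0-4|=4 > 1)], height=5
Node 43 violates the condition: |1 - -1| = 2 > 1.
Result: Not balanced


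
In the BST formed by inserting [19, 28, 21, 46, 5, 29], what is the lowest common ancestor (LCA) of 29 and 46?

Tree insertion order: [19, 28, 21, 46, 5, 29]
Tree (level-order array): [19, 5, 28, None, None, 21, 46, None, None, 29]
In a BST, the LCA of p=29, q=46 is the first node v on the
root-to-leaf path with p <= v <= q (go left if both < v, right if both > v).
Walk from root:
  at 19: both 29 and 46 > 19, go right
  at 28: both 29 and 46 > 28, go right
  at 46: 29 <= 46 <= 46, this is the LCA
LCA = 46


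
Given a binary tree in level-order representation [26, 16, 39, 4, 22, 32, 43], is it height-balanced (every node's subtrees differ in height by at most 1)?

Tree (level-order array): [26, 16, 39, 4, 22, 32, 43]
Definition: a tree is height-balanced if, at every node, |h(left) - h(right)| <= 1 (empty subtree has height -1).
Bottom-up per-node check:
  node 4: h_left=-1, h_right=-1, diff=0 [OK], height=0
  node 22: h_left=-1, h_right=-1, diff=0 [OK], height=0
  node 16: h_left=0, h_right=0, diff=0 [OK], height=1
  node 32: h_left=-1, h_right=-1, diff=0 [OK], height=0
  node 43: h_left=-1, h_right=-1, diff=0 [OK], height=0
  node 39: h_left=0, h_right=0, diff=0 [OK], height=1
  node 26: h_left=1, h_right=1, diff=0 [OK], height=2
All nodes satisfy the balance condition.
Result: Balanced


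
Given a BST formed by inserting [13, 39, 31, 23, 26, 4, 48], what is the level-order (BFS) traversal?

Tree insertion order: [13, 39, 31, 23, 26, 4, 48]
Tree (level-order array): [13, 4, 39, None, None, 31, 48, 23, None, None, None, None, 26]
BFS from the root, enqueuing left then right child of each popped node:
  queue [13] -> pop 13, enqueue [4, 39], visited so far: [13]
  queue [4, 39] -> pop 4, enqueue [none], visited so far: [13, 4]
  queue [39] -> pop 39, enqueue [31, 48], visited so far: [13, 4, 39]
  queue [31, 48] -> pop 31, enqueue [23], visited so far: [13, 4, 39, 31]
  queue [48, 23] -> pop 48, enqueue [none], visited so far: [13, 4, 39, 31, 48]
  queue [23] -> pop 23, enqueue [26], visited so far: [13, 4, 39, 31, 48, 23]
  queue [26] -> pop 26, enqueue [none], visited so far: [13, 4, 39, 31, 48, 23, 26]
Result: [13, 4, 39, 31, 48, 23, 26]


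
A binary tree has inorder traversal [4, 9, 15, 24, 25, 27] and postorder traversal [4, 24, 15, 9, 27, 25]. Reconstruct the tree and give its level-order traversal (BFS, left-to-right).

Inorder:   [4, 9, 15, 24, 25, 27]
Postorder: [4, 24, 15, 9, 27, 25]
Algorithm: postorder visits root last, so walk postorder right-to-left;
each value is the root of the current inorder slice — split it at that
value, recurse on the right subtree first, then the left.
Recursive splits:
  root=25; inorder splits into left=[4, 9, 15, 24], right=[27]
  root=27; inorder splits into left=[], right=[]
  root=9; inorder splits into left=[4], right=[15, 24]
  root=15; inorder splits into left=[], right=[24]
  root=24; inorder splits into left=[], right=[]
  root=4; inorder splits into left=[], right=[]
Reconstructed level-order: [25, 9, 27, 4, 15, 24]


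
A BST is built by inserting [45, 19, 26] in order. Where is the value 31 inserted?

Starting tree (level order): [45, 19, None, None, 26]
Insertion path: 45 -> 19 -> 26
Result: insert 31 as right child of 26
Final tree (level order): [45, 19, None, None, 26, None, 31]


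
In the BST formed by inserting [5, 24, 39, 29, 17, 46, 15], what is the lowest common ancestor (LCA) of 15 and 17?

Tree insertion order: [5, 24, 39, 29, 17, 46, 15]
Tree (level-order array): [5, None, 24, 17, 39, 15, None, 29, 46]
In a BST, the LCA of p=15, q=17 is the first node v on the
root-to-leaf path with p <= v <= q (go left if both < v, right if both > v).
Walk from root:
  at 5: both 15 and 17 > 5, go right
  at 24: both 15 and 17 < 24, go left
  at 17: 15 <= 17 <= 17, this is the LCA
LCA = 17


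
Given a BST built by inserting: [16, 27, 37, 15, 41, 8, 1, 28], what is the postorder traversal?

Tree insertion order: [16, 27, 37, 15, 41, 8, 1, 28]
Tree (level-order array): [16, 15, 27, 8, None, None, 37, 1, None, 28, 41]
Postorder traversal: [1, 8, 15, 28, 41, 37, 27, 16]


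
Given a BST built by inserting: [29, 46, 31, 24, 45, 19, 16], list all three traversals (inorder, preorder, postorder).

Tree insertion order: [29, 46, 31, 24, 45, 19, 16]
Tree (level-order array): [29, 24, 46, 19, None, 31, None, 16, None, None, 45]
Inorder (L, root, R): [16, 19, 24, 29, 31, 45, 46]
Preorder (root, L, R): [29, 24, 19, 16, 46, 31, 45]
Postorder (L, R, root): [16, 19, 24, 45, 31, 46, 29]


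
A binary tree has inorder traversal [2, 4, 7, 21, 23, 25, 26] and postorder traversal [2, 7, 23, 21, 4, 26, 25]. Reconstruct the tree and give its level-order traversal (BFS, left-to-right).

Inorder:   [2, 4, 7, 21, 23, 25, 26]
Postorder: [2, 7, 23, 21, 4, 26, 25]
Algorithm: postorder visits root last, so walk postorder right-to-left;
each value is the root of the current inorder slice — split it at that
value, recurse on the right subtree first, then the left.
Recursive splits:
  root=25; inorder splits into left=[2, 4, 7, 21, 23], right=[26]
  root=26; inorder splits into left=[], right=[]
  root=4; inorder splits into left=[2], right=[7, 21, 23]
  root=21; inorder splits into left=[7], right=[23]
  root=23; inorder splits into left=[], right=[]
  root=7; inorder splits into left=[], right=[]
  root=2; inorder splits into left=[], right=[]
Reconstructed level-order: [25, 4, 26, 2, 21, 7, 23]


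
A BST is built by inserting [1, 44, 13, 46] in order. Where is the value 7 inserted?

Starting tree (level order): [1, None, 44, 13, 46]
Insertion path: 1 -> 44 -> 13
Result: insert 7 as left child of 13
Final tree (level order): [1, None, 44, 13, 46, 7]


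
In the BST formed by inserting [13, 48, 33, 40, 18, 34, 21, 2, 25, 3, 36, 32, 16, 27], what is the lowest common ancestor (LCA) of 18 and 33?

Tree insertion order: [13, 48, 33, 40, 18, 34, 21, 2, 25, 3, 36, 32, 16, 27]
Tree (level-order array): [13, 2, 48, None, 3, 33, None, None, None, 18, 40, 16, 21, 34, None, None, None, None, 25, None, 36, None, 32, None, None, 27]
In a BST, the LCA of p=18, q=33 is the first node v on the
root-to-leaf path with p <= v <= q (go left if both < v, right if both > v).
Walk from root:
  at 13: both 18 and 33 > 13, go right
  at 48: both 18 and 33 < 48, go left
  at 33: 18 <= 33 <= 33, this is the LCA
LCA = 33


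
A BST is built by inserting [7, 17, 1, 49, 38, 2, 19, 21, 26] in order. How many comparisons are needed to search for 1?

Search path for 1: 7 -> 1
Found: True
Comparisons: 2


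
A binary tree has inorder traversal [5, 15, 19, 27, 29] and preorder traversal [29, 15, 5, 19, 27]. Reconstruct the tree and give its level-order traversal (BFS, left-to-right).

Inorder:  [5, 15, 19, 27, 29]
Preorder: [29, 15, 5, 19, 27]
Algorithm: preorder visits root first, so consume preorder in order;
for each root, split the current inorder slice at that value into
left-subtree inorder and right-subtree inorder, then recurse.
Recursive splits:
  root=29; inorder splits into left=[5, 15, 19, 27], right=[]
  root=15; inorder splits into left=[5], right=[19, 27]
  root=5; inorder splits into left=[], right=[]
  root=19; inorder splits into left=[], right=[27]
  root=27; inorder splits into left=[], right=[]
Reconstructed level-order: [29, 15, 5, 19, 27]


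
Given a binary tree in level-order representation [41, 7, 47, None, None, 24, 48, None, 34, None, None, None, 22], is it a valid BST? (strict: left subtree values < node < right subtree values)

Level-order array: [41, 7, 47, None, None, 24, 48, None, 34, None, None, None, 22]
Validate using subtree bounds (lo, hi): at each node, require lo < value < hi,
then recurse left with hi=value and right with lo=value.
Preorder trace (stopping at first violation):
  at node 41 with bounds (-inf, +inf): OK
  at node 7 with bounds (-inf, 41): OK
  at node 47 with bounds (41, +inf): OK
  at node 24 with bounds (41, 47): VIOLATION
Node 24 violates its bound: not (41 < 24 < 47).
Result: Not a valid BST


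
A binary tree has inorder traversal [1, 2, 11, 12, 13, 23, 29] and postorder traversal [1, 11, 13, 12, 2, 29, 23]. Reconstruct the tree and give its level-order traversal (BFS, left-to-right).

Inorder:   [1, 2, 11, 12, 13, 23, 29]
Postorder: [1, 11, 13, 12, 2, 29, 23]
Algorithm: postorder visits root last, so walk postorder right-to-left;
each value is the root of the current inorder slice — split it at that
value, recurse on the right subtree first, then the left.
Recursive splits:
  root=23; inorder splits into left=[1, 2, 11, 12, 13], right=[29]
  root=29; inorder splits into left=[], right=[]
  root=2; inorder splits into left=[1], right=[11, 12, 13]
  root=12; inorder splits into left=[11], right=[13]
  root=13; inorder splits into left=[], right=[]
  root=11; inorder splits into left=[], right=[]
  root=1; inorder splits into left=[], right=[]
Reconstructed level-order: [23, 2, 29, 1, 12, 11, 13]


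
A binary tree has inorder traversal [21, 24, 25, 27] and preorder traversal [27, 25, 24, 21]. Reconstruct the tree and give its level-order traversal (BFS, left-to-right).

Inorder:  [21, 24, 25, 27]
Preorder: [27, 25, 24, 21]
Algorithm: preorder visits root first, so consume preorder in order;
for each root, split the current inorder slice at that value into
left-subtree inorder and right-subtree inorder, then recurse.
Recursive splits:
  root=27; inorder splits into left=[21, 24, 25], right=[]
  root=25; inorder splits into left=[21, 24], right=[]
  root=24; inorder splits into left=[21], right=[]
  root=21; inorder splits into left=[], right=[]
Reconstructed level-order: [27, 25, 24, 21]


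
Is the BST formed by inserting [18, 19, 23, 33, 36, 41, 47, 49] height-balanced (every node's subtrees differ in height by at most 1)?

Tree (level-order array): [18, None, 19, None, 23, None, 33, None, 36, None, 41, None, 47, None, 49]
Definition: a tree is height-balanced if, at every node, |h(left) - h(right)| <= 1 (empty subtree has height -1).
Bottom-up per-node check:
  node 49: h_left=-1, h_right=-1, diff=0 [OK], height=0
  node 47: h_left=-1, h_right=0, diff=1 [OK], height=1
  node 41: h_left=-1, h_right=1, diff=2 [FAIL (|-1-1|=2 > 1)], height=2
  node 36: h_left=-1, h_right=2, diff=3 [FAIL (|-1-2|=3 > 1)], height=3
  node 33: h_left=-1, h_right=3, diff=4 [FAIL (|-1-3|=4 > 1)], height=4
  node 23: h_left=-1, h_right=4, diff=5 [FAIL (|-1-4|=5 > 1)], height=5
  node 19: h_left=-1, h_right=5, diff=6 [FAIL (|-1-5|=6 > 1)], height=6
  node 18: h_left=-1, h_right=6, diff=7 [FAIL (|-1-6|=7 > 1)], height=7
Node 41 violates the condition: |-1 - 1| = 2 > 1.
Result: Not balanced


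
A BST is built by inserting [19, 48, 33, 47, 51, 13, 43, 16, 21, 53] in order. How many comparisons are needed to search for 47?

Search path for 47: 19 -> 48 -> 33 -> 47
Found: True
Comparisons: 4


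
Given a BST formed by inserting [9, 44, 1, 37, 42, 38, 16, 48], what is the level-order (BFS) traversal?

Tree insertion order: [9, 44, 1, 37, 42, 38, 16, 48]
Tree (level-order array): [9, 1, 44, None, None, 37, 48, 16, 42, None, None, None, None, 38]
BFS from the root, enqueuing left then right child of each popped node:
  queue [9] -> pop 9, enqueue [1, 44], visited so far: [9]
  queue [1, 44] -> pop 1, enqueue [none], visited so far: [9, 1]
  queue [44] -> pop 44, enqueue [37, 48], visited so far: [9, 1, 44]
  queue [37, 48] -> pop 37, enqueue [16, 42], visited so far: [9, 1, 44, 37]
  queue [48, 16, 42] -> pop 48, enqueue [none], visited so far: [9, 1, 44, 37, 48]
  queue [16, 42] -> pop 16, enqueue [none], visited so far: [9, 1, 44, 37, 48, 16]
  queue [42] -> pop 42, enqueue [38], visited so far: [9, 1, 44, 37, 48, 16, 42]
  queue [38] -> pop 38, enqueue [none], visited so far: [9, 1, 44, 37, 48, 16, 42, 38]
Result: [9, 1, 44, 37, 48, 16, 42, 38]


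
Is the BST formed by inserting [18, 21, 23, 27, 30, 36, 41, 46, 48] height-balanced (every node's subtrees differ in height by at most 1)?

Tree (level-order array): [18, None, 21, None, 23, None, 27, None, 30, None, 36, None, 41, None, 46, None, 48]
Definition: a tree is height-balanced if, at every node, |h(left) - h(right)| <= 1 (empty subtree has height -1).
Bottom-up per-node check:
  node 48: h_left=-1, h_right=-1, diff=0 [OK], height=0
  node 46: h_left=-1, h_right=0, diff=1 [OK], height=1
  node 41: h_left=-1, h_right=1, diff=2 [FAIL (|-1-1|=2 > 1)], height=2
  node 36: h_left=-1, h_right=2, diff=3 [FAIL (|-1-2|=3 > 1)], height=3
  node 30: h_left=-1, h_right=3, diff=4 [FAIL (|-1-3|=4 > 1)], height=4
  node 27: h_left=-1, h_right=4, diff=5 [FAIL (|-1-4|=5 > 1)], height=5
  node 23: h_left=-1, h_right=5, diff=6 [FAIL (|-1-5|=6 > 1)], height=6
  node 21: h_left=-1, h_right=6, diff=7 [FAIL (|-1-6|=7 > 1)], height=7
  node 18: h_left=-1, h_right=7, diff=8 [FAIL (|-1-7|=8 > 1)], height=8
Node 41 violates the condition: |-1 - 1| = 2 > 1.
Result: Not balanced


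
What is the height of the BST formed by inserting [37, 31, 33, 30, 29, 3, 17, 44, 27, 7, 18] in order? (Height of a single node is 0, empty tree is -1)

Insertion order: [37, 31, 33, 30, 29, 3, 17, 44, 27, 7, 18]
Tree (level-order array): [37, 31, 44, 30, 33, None, None, 29, None, None, None, 3, None, None, 17, 7, 27, None, None, 18]
Compute height bottom-up (empty subtree = -1):
  height(7) = 1 + max(-1, -1) = 0
  height(18) = 1 + max(-1, -1) = 0
  height(27) = 1 + max(0, -1) = 1
  height(17) = 1 + max(0, 1) = 2
  height(3) = 1 + max(-1, 2) = 3
  height(29) = 1 + max(3, -1) = 4
  height(30) = 1 + max(4, -1) = 5
  height(33) = 1 + max(-1, -1) = 0
  height(31) = 1 + max(5, 0) = 6
  height(44) = 1 + max(-1, -1) = 0
  height(37) = 1 + max(6, 0) = 7
Height = 7


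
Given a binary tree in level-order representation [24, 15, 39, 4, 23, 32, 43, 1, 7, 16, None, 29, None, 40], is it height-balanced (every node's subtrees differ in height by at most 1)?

Tree (level-order array): [24, 15, 39, 4, 23, 32, 43, 1, 7, 16, None, 29, None, 40]
Definition: a tree is height-balanced if, at every node, |h(left) - h(right)| <= 1 (empty subtree has height -1).
Bottom-up per-node check:
  node 1: h_left=-1, h_right=-1, diff=0 [OK], height=0
  node 7: h_left=-1, h_right=-1, diff=0 [OK], height=0
  node 4: h_left=0, h_right=0, diff=0 [OK], height=1
  node 16: h_left=-1, h_right=-1, diff=0 [OK], height=0
  node 23: h_left=0, h_right=-1, diff=1 [OK], height=1
  node 15: h_left=1, h_right=1, diff=0 [OK], height=2
  node 29: h_left=-1, h_right=-1, diff=0 [OK], height=0
  node 32: h_left=0, h_right=-1, diff=1 [OK], height=1
  node 40: h_left=-1, h_right=-1, diff=0 [OK], height=0
  node 43: h_left=0, h_right=-1, diff=1 [OK], height=1
  node 39: h_left=1, h_right=1, diff=0 [OK], height=2
  node 24: h_left=2, h_right=2, diff=0 [OK], height=3
All nodes satisfy the balance condition.
Result: Balanced


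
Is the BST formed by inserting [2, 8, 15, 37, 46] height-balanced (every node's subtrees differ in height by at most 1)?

Tree (level-order array): [2, None, 8, None, 15, None, 37, None, 46]
Definition: a tree is height-balanced if, at every node, |h(left) - h(right)| <= 1 (empty subtree has height -1).
Bottom-up per-node check:
  node 46: h_left=-1, h_right=-1, diff=0 [OK], height=0
  node 37: h_left=-1, h_right=0, diff=1 [OK], height=1
  node 15: h_left=-1, h_right=1, diff=2 [FAIL (|-1-1|=2 > 1)], height=2
  node 8: h_left=-1, h_right=2, diff=3 [FAIL (|-1-2|=3 > 1)], height=3
  node 2: h_left=-1, h_right=3, diff=4 [FAIL (|-1-3|=4 > 1)], height=4
Node 15 violates the condition: |-1 - 1| = 2 > 1.
Result: Not balanced


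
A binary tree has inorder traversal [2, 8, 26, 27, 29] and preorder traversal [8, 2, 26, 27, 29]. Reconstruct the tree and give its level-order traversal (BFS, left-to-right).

Inorder:  [2, 8, 26, 27, 29]
Preorder: [8, 2, 26, 27, 29]
Algorithm: preorder visits root first, so consume preorder in order;
for each root, split the current inorder slice at that value into
left-subtree inorder and right-subtree inorder, then recurse.
Recursive splits:
  root=8; inorder splits into left=[2], right=[26, 27, 29]
  root=2; inorder splits into left=[], right=[]
  root=26; inorder splits into left=[], right=[27, 29]
  root=27; inorder splits into left=[], right=[29]
  root=29; inorder splits into left=[], right=[]
Reconstructed level-order: [8, 2, 26, 27, 29]


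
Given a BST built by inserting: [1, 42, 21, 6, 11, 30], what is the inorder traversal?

Tree insertion order: [1, 42, 21, 6, 11, 30]
Tree (level-order array): [1, None, 42, 21, None, 6, 30, None, 11]
Inorder traversal: [1, 6, 11, 21, 30, 42]


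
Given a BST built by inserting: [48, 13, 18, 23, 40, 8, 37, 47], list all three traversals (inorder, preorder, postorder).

Tree insertion order: [48, 13, 18, 23, 40, 8, 37, 47]
Tree (level-order array): [48, 13, None, 8, 18, None, None, None, 23, None, 40, 37, 47]
Inorder (L, root, R): [8, 13, 18, 23, 37, 40, 47, 48]
Preorder (root, L, R): [48, 13, 8, 18, 23, 40, 37, 47]
Postorder (L, R, root): [8, 37, 47, 40, 23, 18, 13, 48]


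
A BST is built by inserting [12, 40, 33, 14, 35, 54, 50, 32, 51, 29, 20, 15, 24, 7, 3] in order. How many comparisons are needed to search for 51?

Search path for 51: 12 -> 40 -> 54 -> 50 -> 51
Found: True
Comparisons: 5


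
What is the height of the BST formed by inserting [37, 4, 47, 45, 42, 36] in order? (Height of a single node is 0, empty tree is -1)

Insertion order: [37, 4, 47, 45, 42, 36]
Tree (level-order array): [37, 4, 47, None, 36, 45, None, None, None, 42]
Compute height bottom-up (empty subtree = -1):
  height(36) = 1 + max(-1, -1) = 0
  height(4) = 1 + max(-1, 0) = 1
  height(42) = 1 + max(-1, -1) = 0
  height(45) = 1 + max(0, -1) = 1
  height(47) = 1 + max(1, -1) = 2
  height(37) = 1 + max(1, 2) = 3
Height = 3


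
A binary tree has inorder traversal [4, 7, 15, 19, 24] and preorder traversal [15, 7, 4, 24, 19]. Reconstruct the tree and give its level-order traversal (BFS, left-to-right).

Inorder:  [4, 7, 15, 19, 24]
Preorder: [15, 7, 4, 24, 19]
Algorithm: preorder visits root first, so consume preorder in order;
for each root, split the current inorder slice at that value into
left-subtree inorder and right-subtree inorder, then recurse.
Recursive splits:
  root=15; inorder splits into left=[4, 7], right=[19, 24]
  root=7; inorder splits into left=[4], right=[]
  root=4; inorder splits into left=[], right=[]
  root=24; inorder splits into left=[19], right=[]
  root=19; inorder splits into left=[], right=[]
Reconstructed level-order: [15, 7, 24, 4, 19]


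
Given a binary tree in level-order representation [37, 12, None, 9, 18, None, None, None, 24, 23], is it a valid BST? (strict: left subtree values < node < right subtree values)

Level-order array: [37, 12, None, 9, 18, None, None, None, 24, 23]
Validate using subtree bounds (lo, hi): at each node, require lo < value < hi,
then recurse left with hi=value and right with lo=value.
Preorder trace (stopping at first violation):
  at node 37 with bounds (-inf, +inf): OK
  at node 12 with bounds (-inf, 37): OK
  at node 9 with bounds (-inf, 12): OK
  at node 18 with bounds (12, 37): OK
  at node 24 with bounds (18, 37): OK
  at node 23 with bounds (18, 24): OK
No violation found at any node.
Result: Valid BST


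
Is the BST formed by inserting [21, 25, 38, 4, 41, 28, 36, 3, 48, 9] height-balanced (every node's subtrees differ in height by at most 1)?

Tree (level-order array): [21, 4, 25, 3, 9, None, 38, None, None, None, None, 28, 41, None, 36, None, 48]
Definition: a tree is height-balanced if, at every node, |h(left) - h(right)| <= 1 (empty subtree has height -1).
Bottom-up per-node check:
  node 3: h_left=-1, h_right=-1, diff=0 [OK], height=0
  node 9: h_left=-1, h_right=-1, diff=0 [OK], height=0
  node 4: h_left=0, h_right=0, diff=0 [OK], height=1
  node 36: h_left=-1, h_right=-1, diff=0 [OK], height=0
  node 28: h_left=-1, h_right=0, diff=1 [OK], height=1
  node 48: h_left=-1, h_right=-1, diff=0 [OK], height=0
  node 41: h_left=-1, h_right=0, diff=1 [OK], height=1
  node 38: h_left=1, h_right=1, diff=0 [OK], height=2
  node 25: h_left=-1, h_right=2, diff=3 [FAIL (|-1-2|=3 > 1)], height=3
  node 21: h_left=1, h_right=3, diff=2 [FAIL (|1-3|=2 > 1)], height=4
Node 25 violates the condition: |-1 - 2| = 3 > 1.
Result: Not balanced


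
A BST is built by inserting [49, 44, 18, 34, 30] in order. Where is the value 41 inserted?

Starting tree (level order): [49, 44, None, 18, None, None, 34, 30]
Insertion path: 49 -> 44 -> 18 -> 34
Result: insert 41 as right child of 34
Final tree (level order): [49, 44, None, 18, None, None, 34, 30, 41]


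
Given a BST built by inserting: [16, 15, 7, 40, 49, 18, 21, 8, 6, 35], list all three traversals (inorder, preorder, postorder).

Tree insertion order: [16, 15, 7, 40, 49, 18, 21, 8, 6, 35]
Tree (level-order array): [16, 15, 40, 7, None, 18, 49, 6, 8, None, 21, None, None, None, None, None, None, None, 35]
Inorder (L, root, R): [6, 7, 8, 15, 16, 18, 21, 35, 40, 49]
Preorder (root, L, R): [16, 15, 7, 6, 8, 40, 18, 21, 35, 49]
Postorder (L, R, root): [6, 8, 7, 15, 35, 21, 18, 49, 40, 16]


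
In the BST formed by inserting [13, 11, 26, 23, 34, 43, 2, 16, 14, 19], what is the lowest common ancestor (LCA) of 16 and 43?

Tree insertion order: [13, 11, 26, 23, 34, 43, 2, 16, 14, 19]
Tree (level-order array): [13, 11, 26, 2, None, 23, 34, None, None, 16, None, None, 43, 14, 19]
In a BST, the LCA of p=16, q=43 is the first node v on the
root-to-leaf path with p <= v <= q (go left if both < v, right if both > v).
Walk from root:
  at 13: both 16 and 43 > 13, go right
  at 26: 16 <= 26 <= 43, this is the LCA
LCA = 26


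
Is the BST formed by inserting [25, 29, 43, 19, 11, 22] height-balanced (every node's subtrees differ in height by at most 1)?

Tree (level-order array): [25, 19, 29, 11, 22, None, 43]
Definition: a tree is height-balanced if, at every node, |h(left) - h(right)| <= 1 (empty subtree has height -1).
Bottom-up per-node check:
  node 11: h_left=-1, h_right=-1, diff=0 [OK], height=0
  node 22: h_left=-1, h_right=-1, diff=0 [OK], height=0
  node 19: h_left=0, h_right=0, diff=0 [OK], height=1
  node 43: h_left=-1, h_right=-1, diff=0 [OK], height=0
  node 29: h_left=-1, h_right=0, diff=1 [OK], height=1
  node 25: h_left=1, h_right=1, diff=0 [OK], height=2
All nodes satisfy the balance condition.
Result: Balanced


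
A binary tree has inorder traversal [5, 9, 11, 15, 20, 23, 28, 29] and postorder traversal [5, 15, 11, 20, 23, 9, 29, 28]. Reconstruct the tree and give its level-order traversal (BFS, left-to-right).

Inorder:   [5, 9, 11, 15, 20, 23, 28, 29]
Postorder: [5, 15, 11, 20, 23, 9, 29, 28]
Algorithm: postorder visits root last, so walk postorder right-to-left;
each value is the root of the current inorder slice — split it at that
value, recurse on the right subtree first, then the left.
Recursive splits:
  root=28; inorder splits into left=[5, 9, 11, 15, 20, 23], right=[29]
  root=29; inorder splits into left=[], right=[]
  root=9; inorder splits into left=[5], right=[11, 15, 20, 23]
  root=23; inorder splits into left=[11, 15, 20], right=[]
  root=20; inorder splits into left=[11, 15], right=[]
  root=11; inorder splits into left=[], right=[15]
  root=15; inorder splits into left=[], right=[]
  root=5; inorder splits into left=[], right=[]
Reconstructed level-order: [28, 9, 29, 5, 23, 20, 11, 15]


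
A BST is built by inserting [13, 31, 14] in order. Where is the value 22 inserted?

Starting tree (level order): [13, None, 31, 14]
Insertion path: 13 -> 31 -> 14
Result: insert 22 as right child of 14
Final tree (level order): [13, None, 31, 14, None, None, 22]


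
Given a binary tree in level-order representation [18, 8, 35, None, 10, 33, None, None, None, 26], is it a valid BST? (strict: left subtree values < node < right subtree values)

Level-order array: [18, 8, 35, None, 10, 33, None, None, None, 26]
Validate using subtree bounds (lo, hi): at each node, require lo < value < hi,
then recurse left with hi=value and right with lo=value.
Preorder trace (stopping at first violation):
  at node 18 with bounds (-inf, +inf): OK
  at node 8 with bounds (-inf, 18): OK
  at node 10 with bounds (8, 18): OK
  at node 35 with bounds (18, +inf): OK
  at node 33 with bounds (18, 35): OK
  at node 26 with bounds (18, 33): OK
No violation found at any node.
Result: Valid BST
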